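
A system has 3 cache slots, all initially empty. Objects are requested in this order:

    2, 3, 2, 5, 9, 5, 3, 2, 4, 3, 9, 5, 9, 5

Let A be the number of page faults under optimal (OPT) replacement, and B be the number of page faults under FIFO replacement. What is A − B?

Under OPT: F F . F F . . F F . . F . . → 7 faults.
Under FIFO: F F . F F . . F F F F F . . → 9 faults.
A − B = 7 − 9 = -2.

-2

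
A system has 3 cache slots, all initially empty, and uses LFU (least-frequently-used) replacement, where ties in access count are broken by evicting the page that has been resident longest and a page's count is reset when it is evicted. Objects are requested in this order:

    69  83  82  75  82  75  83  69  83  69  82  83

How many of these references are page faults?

69: fault, frames {69}
83: fault, frames {69,83}
82: fault, frames {69,83,82}
75: fault, evict 69, frames {83,82,75}
82: hit
75: hit
83: hit
69: fault, evict 83, frames {82,75,69}
83: fault, evict 69, frames {82,75,83}
69: fault, evict 83, frames {82,75,69}
82: hit
83: fault, evict 69, frames {82,75,83}
Page faults: 8.

8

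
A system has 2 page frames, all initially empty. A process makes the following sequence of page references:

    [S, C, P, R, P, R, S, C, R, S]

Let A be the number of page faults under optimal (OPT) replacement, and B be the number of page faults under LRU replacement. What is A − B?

Under OPT: F F F F . . F F . F → 7 faults.
Under LRU: F F F F . . F F F F → 8 faults.
A − B = 7 − 8 = -1.

-1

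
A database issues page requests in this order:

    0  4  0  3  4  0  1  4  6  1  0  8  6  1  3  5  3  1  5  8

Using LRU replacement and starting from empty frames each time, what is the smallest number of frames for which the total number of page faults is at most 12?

f=1: 20 faults
f=2: 18 faults
f=3: 12 faults
f=4: 9 faults
f=5: 8 faults
f=6: 7 faults
f=7: 7 faults
Smallest f with faults ≤ 12 is 3.

3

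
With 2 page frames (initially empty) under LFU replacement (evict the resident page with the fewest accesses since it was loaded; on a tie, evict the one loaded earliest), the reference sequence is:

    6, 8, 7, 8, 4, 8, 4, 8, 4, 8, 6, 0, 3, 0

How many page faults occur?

6 → fault, frames (6)
8 → fault, frames (6 8)
7 → fault, evict 6, frames (8 7)
8 → hit
4 → fault, evict 7, frames (8 4)
8 → hit
4 → hit
8 → hit
4 → hit
8 → hit
6 → fault, evict 4, frames (8 6)
0 → fault, evict 6, frames (8 0)
3 → fault, evict 0, frames (8 3)
0 → fault, evict 3, frames (8 0)
Page faults: 8.

8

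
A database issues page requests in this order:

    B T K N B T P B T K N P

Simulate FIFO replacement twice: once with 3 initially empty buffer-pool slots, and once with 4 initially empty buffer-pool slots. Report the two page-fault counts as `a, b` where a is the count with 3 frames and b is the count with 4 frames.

9, 10

3 frames: F F F F F F F . . F F . → 9 faults.
4 frames: F F F F . . F F F F F F → 10 faults.
10 > 9: adding a frame increased faults — Belady's anomaly.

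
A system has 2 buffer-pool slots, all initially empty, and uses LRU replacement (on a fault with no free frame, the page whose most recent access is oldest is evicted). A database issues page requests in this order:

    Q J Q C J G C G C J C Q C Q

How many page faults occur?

8

Q: miss, frames {Q}
J: miss, frames {Q,J}
Q: hit
C: miss, evict J, frames {Q,C}
J: miss, evict Q, frames {C,J}
G: miss, evict C, frames {J,G}
C: miss, evict J, frames {G,C}
G: hit
C: hit
J: miss, evict G, frames {C,J}
C: hit
Q: miss, evict J, frames {C,Q}
C: hit
Q: hit
Page faults: 8.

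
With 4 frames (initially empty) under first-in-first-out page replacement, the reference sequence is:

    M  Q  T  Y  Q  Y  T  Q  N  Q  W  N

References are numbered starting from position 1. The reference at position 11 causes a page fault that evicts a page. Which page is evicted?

Q

pos 1: M: fault, frames (M)
pos 2: Q: fault, frames (M Q)
pos 3: T: fault, frames (M Q T)
pos 4: Y: fault, frames (M Q T Y)
pos 5: Q: hit
pos 6: Y: hit
pos 7: T: hit
pos 8: Q: hit
pos 9: N: fault, evict M, frames (Q T Y N)
pos 10: Q: hit
pos 11: W: fault, evict Q, frames (T Y N W)
At position 11, page Q is evicted.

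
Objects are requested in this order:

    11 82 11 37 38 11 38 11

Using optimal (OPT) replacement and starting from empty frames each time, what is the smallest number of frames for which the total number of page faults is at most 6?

2

f=1: 8 faults
f=2: 4 faults
f=3: 4 faults
f=4: 4 faults
Smallest f with faults ≤ 6 is 2.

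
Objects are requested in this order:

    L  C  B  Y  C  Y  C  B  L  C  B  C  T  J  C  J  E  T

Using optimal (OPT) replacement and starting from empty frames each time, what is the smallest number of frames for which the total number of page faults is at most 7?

4

f=1: 18 faults
f=2: 11 faults
f=3: 8 faults
f=4: 7 faults
f=5: 7 faults
f=6: 7 faults
f=7: 7 faults
Smallest f with faults ≤ 7 is 4.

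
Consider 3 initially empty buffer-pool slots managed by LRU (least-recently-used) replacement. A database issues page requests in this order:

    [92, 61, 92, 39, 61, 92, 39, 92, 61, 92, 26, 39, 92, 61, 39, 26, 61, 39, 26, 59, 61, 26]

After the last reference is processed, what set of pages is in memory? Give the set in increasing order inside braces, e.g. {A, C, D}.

92 -> miss, frames [92]
61 -> miss, frames [92, 61]
92 -> hit
39 -> miss, frames [61, 92, 39]
61 -> hit
92 -> hit
39 -> hit
92 -> hit
61 -> hit
92 -> hit
26 -> miss, evict 39, frames [61, 92, 26]
39 -> miss, evict 61, frames [92, 26, 39]
92 -> hit
61 -> miss, evict 26, frames [39, 92, 61]
39 -> hit
26 -> miss, evict 92, frames [61, 39, 26]
61 -> hit
39 -> hit
26 -> hit
59 -> miss, evict 61, frames [39, 26, 59]
61 -> miss, evict 39, frames [26, 59, 61]
26 -> hit

{26, 59, 61}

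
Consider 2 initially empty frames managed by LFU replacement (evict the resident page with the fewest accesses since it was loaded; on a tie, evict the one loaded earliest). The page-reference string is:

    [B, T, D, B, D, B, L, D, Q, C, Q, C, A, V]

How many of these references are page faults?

B → miss, frames {B}
T → miss, frames {B,T}
D → miss, evict B, frames {T,D}
B → miss, evict T, frames {D,B}
D → hit
B → hit
L → miss, evict D, frames {B,L}
D → miss, evict L, frames {B,D}
Q → miss, evict D, frames {B,Q}
C → miss, evict Q, frames {B,C}
Q → miss, evict C, frames {B,Q}
C → miss, evict Q, frames {B,C}
A → miss, evict C, frames {B,A}
V → miss, evict A, frames {B,V}
Page faults: 12.

12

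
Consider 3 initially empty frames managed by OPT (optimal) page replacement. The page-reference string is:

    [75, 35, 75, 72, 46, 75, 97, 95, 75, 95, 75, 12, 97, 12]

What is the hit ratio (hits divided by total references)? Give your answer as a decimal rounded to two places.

75 -> fault, frames {75}
35 -> fault, frames {75,35}
75 -> hit
72 -> fault, frames {75,35,72}
46 -> fault, evict 72, frames {75,35,46}
75 -> hit
97 -> fault, evict 46, frames {75,35,97}
95 -> fault, evict 35, frames {75,97,95}
75 -> hit
95 -> hit
75 -> hit
12 -> fault, evict 95, frames {75,97,12}
97 -> hit
12 -> hit
Hits: 7 of 14 references → 7/14 = 0.5000.

0.50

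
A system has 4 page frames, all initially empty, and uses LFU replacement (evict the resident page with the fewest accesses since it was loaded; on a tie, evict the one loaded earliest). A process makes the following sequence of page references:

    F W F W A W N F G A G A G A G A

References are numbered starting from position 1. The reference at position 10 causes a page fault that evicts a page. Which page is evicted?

pos 1: F → fault, frames {F}
pos 2: W → fault, frames {F,W}
pos 3: F → hit
pos 4: W → hit
pos 5: A → fault, frames {F,W,A}
pos 6: W → hit
pos 7: N → fault, frames {F,W,A,N}
pos 8: F → hit
pos 9: G → fault, evict A, frames {F,W,N,G}
pos 10: A → fault, evict N, frames {F,W,G,A}
At position 10, page N is evicted.

N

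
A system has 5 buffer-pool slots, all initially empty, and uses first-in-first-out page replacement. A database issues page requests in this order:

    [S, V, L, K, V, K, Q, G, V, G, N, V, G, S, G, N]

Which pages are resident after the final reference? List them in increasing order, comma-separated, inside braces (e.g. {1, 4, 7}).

S -> miss, frames (S)
V -> miss, frames (S V)
L -> miss, frames (S V L)
K -> miss, frames (S V L K)
V -> hit
K -> hit
Q -> miss, frames (S V L K Q)
G -> miss, evict S, frames (V L K Q G)
V -> hit
G -> hit
N -> miss, evict V, frames (L K Q G N)
V -> miss, evict L, frames (K Q G N V)
G -> hit
S -> miss, evict K, frames (Q G N V S)
G -> hit
N -> hit

{G, N, Q, S, V}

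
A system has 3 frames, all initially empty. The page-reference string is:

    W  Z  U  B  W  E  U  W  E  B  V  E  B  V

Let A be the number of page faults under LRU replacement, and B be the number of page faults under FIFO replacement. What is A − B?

-1

Under LRU: F F F F F F F . . F F . . . → 9 faults.
Under FIFO: F F F F F F F . . F F F . . → 10 faults.
A − B = 9 − 10 = -1.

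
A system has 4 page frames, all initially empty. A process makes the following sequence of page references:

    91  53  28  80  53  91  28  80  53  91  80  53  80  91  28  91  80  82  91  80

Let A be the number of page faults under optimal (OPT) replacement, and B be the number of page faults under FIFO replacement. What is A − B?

Under OPT: F F F F . . . . . . . . . . . . . F . . → 5 faults.
Under FIFO: F F F F . . . . . . . . . . . . . F F . → 6 faults.
A − B = 5 − 6 = -1.

-1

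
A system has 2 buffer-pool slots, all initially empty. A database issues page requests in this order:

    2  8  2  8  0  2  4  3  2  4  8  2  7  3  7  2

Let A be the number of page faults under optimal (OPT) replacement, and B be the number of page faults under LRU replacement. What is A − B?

-3

Under OPT: F F . . F . F F . F F . F F . F → 10 faults.
Under LRU: F F . . F F F F F F F F F F . F → 13 faults.
A − B = 10 − 13 = -3.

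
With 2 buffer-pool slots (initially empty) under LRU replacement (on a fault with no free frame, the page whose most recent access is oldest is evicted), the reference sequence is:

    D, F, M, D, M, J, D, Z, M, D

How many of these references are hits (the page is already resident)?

D → fault, frames (D)
F → fault, frames (D F)
M → fault, evict D, frames (F M)
D → fault, evict F, frames (M D)
M → hit
J → fault, evict D, frames (M J)
D → fault, evict M, frames (J D)
Z → fault, evict J, frames (D Z)
M → fault, evict D, frames (Z M)
D → fault, evict Z, frames (M D)
Hits: 1.

1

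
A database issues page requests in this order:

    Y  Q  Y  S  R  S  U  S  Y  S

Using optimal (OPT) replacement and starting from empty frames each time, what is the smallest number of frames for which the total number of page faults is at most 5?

3

f=1: 10 faults
f=2: 6 faults
f=3: 5 faults
f=4: 5 faults
f=5: 5 faults
Smallest f with faults ≤ 5 is 3.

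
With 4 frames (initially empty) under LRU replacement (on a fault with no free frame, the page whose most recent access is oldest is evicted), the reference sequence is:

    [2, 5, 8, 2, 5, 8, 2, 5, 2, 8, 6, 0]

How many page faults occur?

2 -> miss, frames {2}
5 -> miss, frames {2,5}
8 -> miss, frames {2,5,8}
2 -> hit
5 -> hit
8 -> hit
2 -> hit
5 -> hit
2 -> hit
8 -> hit
6 -> miss, frames {5,2,8,6}
0 -> miss, evict 5, frames {2,8,6,0}
Page faults: 5.

5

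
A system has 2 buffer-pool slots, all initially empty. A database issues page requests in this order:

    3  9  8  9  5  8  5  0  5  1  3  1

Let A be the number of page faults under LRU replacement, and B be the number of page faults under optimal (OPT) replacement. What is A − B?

Under LRU: F F F . F F . F . F F . → 8 faults.
Under OPT: F F F . F . . F . F F . → 7 faults.
A − B = 8 − 7 = 1.

1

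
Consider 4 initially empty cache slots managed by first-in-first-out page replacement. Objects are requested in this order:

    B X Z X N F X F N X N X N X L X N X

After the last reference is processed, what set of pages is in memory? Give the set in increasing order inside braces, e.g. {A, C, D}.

{F, L, N, X}

B: fault, frames [B]
X: fault, frames [B, X]
Z: fault, frames [B, X, Z]
X: hit
N: fault, frames [B, X, Z, N]
F: fault, evict B, frames [X, Z, N, F]
X: hit
F: hit
N: hit
X: hit
N: hit
X: hit
N: hit
X: hit
L: fault, evict X, frames [Z, N, F, L]
X: fault, evict Z, frames [N, F, L, X]
N: hit
X: hit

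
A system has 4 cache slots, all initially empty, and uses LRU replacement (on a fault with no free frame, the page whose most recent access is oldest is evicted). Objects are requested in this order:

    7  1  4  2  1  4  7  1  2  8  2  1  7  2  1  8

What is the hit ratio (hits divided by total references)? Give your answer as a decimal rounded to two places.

0.69

7 → miss, frames (7)
1 → miss, frames (7 1)
4 → miss, frames (7 1 4)
2 → miss, frames (7 1 4 2)
1 → hit
4 → hit
7 → hit
1 → hit
2 → hit
8 → miss, evict 4, frames (7 1 2 8)
2 → hit
1 → hit
7 → hit
2 → hit
1 → hit
8 → hit
Hits: 11 of 16 references → 11/16 = 0.6875.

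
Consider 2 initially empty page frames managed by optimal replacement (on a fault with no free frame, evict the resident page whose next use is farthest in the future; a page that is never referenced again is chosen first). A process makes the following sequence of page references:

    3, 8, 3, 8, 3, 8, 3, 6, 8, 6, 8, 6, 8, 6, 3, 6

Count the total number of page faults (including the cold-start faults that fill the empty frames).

4

3 → fault, frames (3)
8 → fault, frames (3 8)
3 → hit
8 → hit
3 → hit
8 → hit
3 → hit
6 → fault, evict 3, frames (8 6)
8 → hit
6 → hit
8 → hit
6 → hit
8 → hit
6 → hit
3 → fault, evict 8, frames (6 3)
6 → hit
Page faults: 4.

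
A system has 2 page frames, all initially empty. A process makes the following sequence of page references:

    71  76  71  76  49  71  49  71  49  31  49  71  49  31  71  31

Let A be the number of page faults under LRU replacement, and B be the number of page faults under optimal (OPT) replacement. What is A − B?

Under LRU: F F . . F F . . . F . F . F F . → 8 faults.
Under OPT: F F . . F . . . . F . F . F . . → 6 faults.
A − B = 8 − 6 = 2.

2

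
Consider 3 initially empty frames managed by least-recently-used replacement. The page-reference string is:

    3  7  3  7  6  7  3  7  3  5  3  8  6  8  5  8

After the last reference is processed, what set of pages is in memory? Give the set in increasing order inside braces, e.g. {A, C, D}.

3: fault, frames (3)
7: fault, frames (3 7)
3: hit
7: hit
6: fault, frames (3 7 6)
7: hit
3: hit
7: hit
3: hit
5: fault, evict 6, frames (7 3 5)
3: hit
8: fault, evict 7, frames (5 3 8)
6: fault, evict 5, frames (3 8 6)
8: hit
5: fault, evict 3, frames (6 8 5)
8: hit

{5, 6, 8}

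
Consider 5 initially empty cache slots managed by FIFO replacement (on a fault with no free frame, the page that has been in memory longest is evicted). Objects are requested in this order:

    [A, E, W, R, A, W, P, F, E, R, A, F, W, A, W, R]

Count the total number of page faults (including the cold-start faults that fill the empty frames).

7

A -> miss, frames (A)
E -> miss, frames (A E)
W -> miss, frames (A E W)
R -> miss, frames (A E W R)
A -> hit
W -> hit
P -> miss, frames (A E W R P)
F -> miss, evict A, frames (E W R P F)
E -> hit
R -> hit
A -> miss, evict E, frames (W R P F A)
F -> hit
W -> hit
A -> hit
W -> hit
R -> hit
Page faults: 7.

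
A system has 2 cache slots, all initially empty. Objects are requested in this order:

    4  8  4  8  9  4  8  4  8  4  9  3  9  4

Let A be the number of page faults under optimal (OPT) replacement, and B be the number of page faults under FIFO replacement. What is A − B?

Under OPT: F F . . F . F . . . F F . F → 7 faults.
Under FIFO: F F . . F F F . . . F F . F → 8 faults.
A − B = 7 − 8 = -1.

-1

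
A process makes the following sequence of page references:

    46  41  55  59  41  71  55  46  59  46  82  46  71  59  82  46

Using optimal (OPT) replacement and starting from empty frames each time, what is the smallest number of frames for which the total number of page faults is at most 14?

f=1: 16 faults
f=2: 11 faults
f=3: 8 faults
f=4: 6 faults
f=5: 6 faults
f=6: 6 faults
Smallest f with faults ≤ 14 is 2.

2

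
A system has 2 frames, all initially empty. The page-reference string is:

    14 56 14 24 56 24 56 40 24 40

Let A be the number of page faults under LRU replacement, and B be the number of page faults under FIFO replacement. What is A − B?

Under LRU: F F . F F . . F F . → 6 faults.
Under FIFO: F F . F . . . F . . → 4 faults.
A − B = 6 − 4 = 2.

2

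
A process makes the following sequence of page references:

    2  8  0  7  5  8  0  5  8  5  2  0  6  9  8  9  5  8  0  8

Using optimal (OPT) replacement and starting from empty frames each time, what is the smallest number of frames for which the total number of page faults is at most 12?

f=1: 20 faults
f=2: 13 faults
f=3: 9 faults
f=4: 7 faults
f=5: 7 faults
f=6: 7 faults
f=7: 7 faults
Smallest f with faults ≤ 12 is 3.

3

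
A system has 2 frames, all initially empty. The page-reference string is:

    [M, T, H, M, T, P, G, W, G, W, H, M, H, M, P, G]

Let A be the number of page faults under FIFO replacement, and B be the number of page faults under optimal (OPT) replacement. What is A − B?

1

Under FIFO: F F F F F F F F . . F F . . F F → 12 faults.
Under OPT: F F F . F F F F . . F F . . F F → 11 faults.
A − B = 12 − 11 = 1.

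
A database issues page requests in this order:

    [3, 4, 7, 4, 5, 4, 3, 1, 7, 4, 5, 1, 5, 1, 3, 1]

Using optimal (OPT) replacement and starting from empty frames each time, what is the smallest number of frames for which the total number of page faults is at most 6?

4

f=1: 16 faults
f=2: 10 faults
f=3: 8 faults
f=4: 6 faults
f=5: 5 faults
Smallest f with faults ≤ 6 is 4.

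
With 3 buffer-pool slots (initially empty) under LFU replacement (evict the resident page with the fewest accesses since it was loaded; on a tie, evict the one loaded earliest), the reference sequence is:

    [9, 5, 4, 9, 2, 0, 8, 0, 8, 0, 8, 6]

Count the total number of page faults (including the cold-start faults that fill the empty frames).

7

9 → fault, frames {9}
5 → fault, frames {9,5}
4 → fault, frames {9,5,4}
9 → hit
2 → fault, evict 5, frames {9,4,2}
0 → fault, evict 4, frames {9,2,0}
8 → fault, evict 2, frames {9,0,8}
0 → hit
8 → hit
0 → hit
8 → hit
6 → fault, evict 9, frames {0,8,6}
Page faults: 7.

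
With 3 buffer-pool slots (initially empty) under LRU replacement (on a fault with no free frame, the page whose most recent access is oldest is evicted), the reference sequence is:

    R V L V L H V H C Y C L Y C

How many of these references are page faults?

R -> fault, frames {R}
V -> fault, frames {R,V}
L -> fault, frames {R,V,L}
V -> hit
L -> hit
H -> fault, evict R, frames {V,L,H}
V -> hit
H -> hit
C -> fault, evict L, frames {V,H,C}
Y -> fault, evict V, frames {H,C,Y}
C -> hit
L -> fault, evict H, frames {Y,C,L}
Y -> hit
C -> hit
Page faults: 7.

7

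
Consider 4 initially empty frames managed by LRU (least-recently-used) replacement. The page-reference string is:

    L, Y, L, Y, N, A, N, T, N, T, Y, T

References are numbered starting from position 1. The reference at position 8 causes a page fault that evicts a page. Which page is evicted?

pos 1: L: fault, frames [L]
pos 2: Y: fault, frames [L, Y]
pos 3: L: hit
pos 4: Y: hit
pos 5: N: fault, frames [L, Y, N]
pos 6: A: fault, frames [L, Y, N, A]
pos 7: N: hit
pos 8: T: fault, evict L, frames [Y, A, N, T]
At position 8, page L is evicted.

L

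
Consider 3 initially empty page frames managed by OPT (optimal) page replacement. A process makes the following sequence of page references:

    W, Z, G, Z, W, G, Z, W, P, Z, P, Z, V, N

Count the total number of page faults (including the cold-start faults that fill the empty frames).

6

W → fault, frames [W]
Z → fault, frames [W, Z]
G → fault, frames [W, Z, G]
Z → hit
W → hit
G → hit
Z → hit
W → hit
P → fault, evict G, frames [W, Z, P]
Z → hit
P → hit
Z → hit
V → fault, evict P, frames [W, Z, V]
N → fault, evict V, frames [W, Z, N]
Page faults: 6.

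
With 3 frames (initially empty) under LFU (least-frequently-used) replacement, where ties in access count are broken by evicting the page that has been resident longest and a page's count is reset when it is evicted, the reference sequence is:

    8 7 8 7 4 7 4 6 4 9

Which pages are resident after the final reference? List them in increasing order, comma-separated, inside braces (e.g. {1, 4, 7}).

{4, 7, 9}

8 -> miss, frames {8}
7 -> miss, frames {8,7}
8 -> hit
7 -> hit
4 -> miss, frames {8,7,4}
7 -> hit
4 -> hit
6 -> miss, evict 8, frames {7,4,6}
4 -> hit
9 -> miss, evict 6, frames {7,4,9}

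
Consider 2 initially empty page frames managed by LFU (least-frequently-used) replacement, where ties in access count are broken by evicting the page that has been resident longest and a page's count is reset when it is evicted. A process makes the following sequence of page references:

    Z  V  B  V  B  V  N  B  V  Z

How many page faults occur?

6

Z: fault, frames (Z)
V: fault, frames (Z V)
B: fault, evict Z, frames (V B)
V: hit
B: hit
V: hit
N: fault, evict B, frames (V N)
B: fault, evict N, frames (V B)
V: hit
Z: fault, evict B, frames (V Z)
Page faults: 6.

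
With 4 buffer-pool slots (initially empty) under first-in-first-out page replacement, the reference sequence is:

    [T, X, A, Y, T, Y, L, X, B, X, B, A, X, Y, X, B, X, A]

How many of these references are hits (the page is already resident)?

9

T: fault, frames {T}
X: fault, frames {T,X}
A: fault, frames {T,X,A}
Y: fault, frames {T,X,A,Y}
T: hit
Y: hit
L: fault, evict T, frames {X,A,Y,L}
X: hit
B: fault, evict X, frames {A,Y,L,B}
X: fault, evict A, frames {Y,L,B,X}
B: hit
A: fault, evict Y, frames {L,B,X,A}
X: hit
Y: fault, evict L, frames {B,X,A,Y}
X: hit
B: hit
X: hit
A: hit
Hits: 9.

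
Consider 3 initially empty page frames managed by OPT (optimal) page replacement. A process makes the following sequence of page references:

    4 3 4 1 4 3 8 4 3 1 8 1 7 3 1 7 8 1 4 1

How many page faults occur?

4 -> miss, frames (4)
3 -> miss, frames (4 3)
4 -> hit
1 -> miss, frames (4 3 1)
4 -> hit
3 -> hit
8 -> miss, evict 1, frames (4 3 8)
4 -> hit
3 -> hit
1 -> miss, evict 4, frames (3 8 1)
8 -> hit
1 -> hit
7 -> miss, evict 8, frames (3 1 7)
3 -> hit
1 -> hit
7 -> hit
8 -> miss, evict 7, frames (3 1 8)
1 -> hit
4 -> miss, evict 8, frames (3 1 4)
1 -> hit
Page faults: 8.

8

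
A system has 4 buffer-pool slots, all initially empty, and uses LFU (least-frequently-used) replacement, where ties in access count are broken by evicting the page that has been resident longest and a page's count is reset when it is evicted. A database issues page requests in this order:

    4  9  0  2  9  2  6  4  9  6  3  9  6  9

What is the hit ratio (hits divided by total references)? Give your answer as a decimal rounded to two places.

0.50

4 → fault, frames (4)
9 → fault, frames (4 9)
0 → fault, frames (4 9 0)
2 → fault, frames (4 9 0 2)
9 → hit
2 → hit
6 → fault, evict 4, frames (9 0 2 6)
4 → fault, evict 0, frames (9 2 6 4)
9 → hit
6 → hit
3 → fault, evict 4, frames (9 2 6 3)
9 → hit
6 → hit
9 → hit
Hits: 7 of 14 references → 7/14 = 0.5000.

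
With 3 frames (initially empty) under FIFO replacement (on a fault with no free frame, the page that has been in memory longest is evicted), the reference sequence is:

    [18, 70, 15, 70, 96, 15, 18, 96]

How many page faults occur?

18 → miss, frames (18)
70 → miss, frames (18 70)
15 → miss, frames (18 70 15)
70 → hit
96 → miss, evict 18, frames (70 15 96)
15 → hit
18 → miss, evict 70, frames (15 96 18)
96 → hit
Page faults: 5.

5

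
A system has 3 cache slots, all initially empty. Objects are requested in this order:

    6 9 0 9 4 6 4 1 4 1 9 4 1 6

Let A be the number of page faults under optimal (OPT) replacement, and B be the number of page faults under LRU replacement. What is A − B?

Under OPT: F F F . F . . F . . . . . F → 6 faults.
Under LRU: F F F . F F . F . . F . . F → 8 faults.
A − B = 6 − 8 = -2.

-2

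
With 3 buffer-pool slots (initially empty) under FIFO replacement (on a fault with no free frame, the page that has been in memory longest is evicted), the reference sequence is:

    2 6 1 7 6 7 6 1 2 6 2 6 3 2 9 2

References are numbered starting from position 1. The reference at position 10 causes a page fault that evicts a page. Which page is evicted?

pos 1: 2 -> fault, frames [2]
pos 2: 6 -> fault, frames [2, 6]
pos 3: 1 -> fault, frames [2, 6, 1]
pos 4: 7 -> fault, evict 2, frames [6, 1, 7]
pos 5: 6 -> hit
pos 6: 7 -> hit
pos 7: 6 -> hit
pos 8: 1 -> hit
pos 9: 2 -> fault, evict 6, frames [1, 7, 2]
pos 10: 6 -> fault, evict 1, frames [7, 2, 6]
At position 10, page 1 is evicted.

1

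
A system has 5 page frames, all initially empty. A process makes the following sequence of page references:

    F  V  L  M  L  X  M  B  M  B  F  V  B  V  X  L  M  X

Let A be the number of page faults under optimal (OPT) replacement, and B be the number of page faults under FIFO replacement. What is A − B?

Under OPT: F F F F . F . F . . . . . . . F . . → 7 faults.
Under FIFO: F F F F . F . F . . F F . . . F F F → 11 faults.
A − B = 7 − 11 = -4.

-4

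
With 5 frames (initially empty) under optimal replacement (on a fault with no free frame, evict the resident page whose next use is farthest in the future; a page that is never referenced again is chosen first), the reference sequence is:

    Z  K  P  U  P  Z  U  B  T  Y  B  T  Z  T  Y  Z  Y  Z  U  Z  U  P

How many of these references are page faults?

Z: fault, frames {Z}
K: fault, frames {Z,K}
P: fault, frames {Z,K,P}
U: fault, frames {Z,K,P,U}
P: hit
Z: hit
U: hit
B: fault, frames {Z,K,P,U,B}
T: fault, evict K, frames {Z,P,U,B,T}
Y: fault, evict P, frames {Z,U,B,T,Y}
B: hit
T: hit
Z: hit
T: hit
Y: hit
Z: hit
Y: hit
Z: hit
U: hit
Z: hit
U: hit
P: fault, evict Y, frames {Z,U,B,T,P}
Page faults: 8.

8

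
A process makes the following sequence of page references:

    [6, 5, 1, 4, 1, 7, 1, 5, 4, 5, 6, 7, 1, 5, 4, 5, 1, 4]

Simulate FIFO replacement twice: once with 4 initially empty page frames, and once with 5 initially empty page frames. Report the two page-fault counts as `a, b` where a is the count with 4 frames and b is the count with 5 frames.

4 frames: F F F F . F . . . . F . . F . . F F → 9 faults.
5 frames: F F F F . F . . . . . . . . . . . . → 5 faults.
5 < 9: adding a frame reduced faults, as is typical.

9, 5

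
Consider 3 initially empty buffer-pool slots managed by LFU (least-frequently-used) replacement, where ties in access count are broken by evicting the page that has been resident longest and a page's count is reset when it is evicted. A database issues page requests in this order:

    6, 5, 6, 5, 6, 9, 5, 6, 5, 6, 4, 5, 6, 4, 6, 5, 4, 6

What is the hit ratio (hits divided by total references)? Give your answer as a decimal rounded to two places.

0.78

6: miss, frames [6]
5: miss, frames [6, 5]
6: hit
5: hit
6: hit
9: miss, frames [6, 5, 9]
5: hit
6: hit
5: hit
6: hit
4: miss, evict 9, frames [6, 5, 4]
5: hit
6: hit
4: hit
6: hit
5: hit
4: hit
6: hit
Hits: 14 of 18 references → 14/18 = 0.7778.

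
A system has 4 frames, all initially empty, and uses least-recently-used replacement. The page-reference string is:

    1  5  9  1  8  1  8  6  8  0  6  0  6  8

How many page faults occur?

6

1: miss, frames [1]
5: miss, frames [1, 5]
9: miss, frames [1, 5, 9]
1: hit
8: miss, frames [5, 9, 1, 8]
1: hit
8: hit
6: miss, evict 5, frames [9, 1, 8, 6]
8: hit
0: miss, evict 9, frames [1, 6, 8, 0]
6: hit
0: hit
6: hit
8: hit
Page faults: 6.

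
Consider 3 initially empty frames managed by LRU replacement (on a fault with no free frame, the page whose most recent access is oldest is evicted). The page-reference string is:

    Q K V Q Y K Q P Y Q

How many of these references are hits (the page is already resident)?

Q: miss, frames {Q}
K: miss, frames {Q,K}
V: miss, frames {Q,K,V}
Q: hit
Y: miss, evict K, frames {V,Q,Y}
K: miss, evict V, frames {Q,Y,K}
Q: hit
P: miss, evict Y, frames {K,Q,P}
Y: miss, evict K, frames {Q,P,Y}
Q: hit
Hits: 3.

3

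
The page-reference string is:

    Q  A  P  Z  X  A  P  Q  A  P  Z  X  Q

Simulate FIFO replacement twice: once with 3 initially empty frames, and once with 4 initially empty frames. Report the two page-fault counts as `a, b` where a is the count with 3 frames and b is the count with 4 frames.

3 frames: F F F F F F F F . . F F . → 10 faults.
4 frames: F F F F F . . F F F F F F → 11 faults.
11 > 10: adding a frame increased faults — Belady's anomaly.

10, 11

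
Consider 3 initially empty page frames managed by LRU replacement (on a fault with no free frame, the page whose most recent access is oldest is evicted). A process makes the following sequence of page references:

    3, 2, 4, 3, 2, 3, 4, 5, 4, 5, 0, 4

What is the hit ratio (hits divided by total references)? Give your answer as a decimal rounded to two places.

3: fault, frames [3]
2: fault, frames [3, 2]
4: fault, frames [3, 2, 4]
3: hit
2: hit
3: hit
4: hit
5: fault, evict 2, frames [3, 4, 5]
4: hit
5: hit
0: fault, evict 3, frames [4, 5, 0]
4: hit
Hits: 7 of 12 references → 7/12 = 0.5833.

0.58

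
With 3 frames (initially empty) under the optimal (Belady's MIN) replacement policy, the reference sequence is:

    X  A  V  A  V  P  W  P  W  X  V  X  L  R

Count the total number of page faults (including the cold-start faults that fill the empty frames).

8

X → miss, frames [X]
A → miss, frames [X, A]
V → miss, frames [X, A, V]
A → hit
V → hit
P → miss, evict A, frames [X, V, P]
W → miss, evict V, frames [X, P, W]
P → hit
W → hit
X → hit
V → miss, evict W, frames [X, P, V]
X → hit
L → miss, evict V, frames [X, P, L]
R → miss, evict L, frames [X, P, R]
Page faults: 8.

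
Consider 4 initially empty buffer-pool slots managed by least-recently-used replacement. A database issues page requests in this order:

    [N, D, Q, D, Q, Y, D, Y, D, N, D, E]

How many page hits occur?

N: fault, frames (N)
D: fault, frames (N D)
Q: fault, frames (N D Q)
D: hit
Q: hit
Y: fault, frames (N D Q Y)
D: hit
Y: hit
D: hit
N: hit
D: hit
E: fault, evict Q, frames (Y N D E)
Hits: 7.

7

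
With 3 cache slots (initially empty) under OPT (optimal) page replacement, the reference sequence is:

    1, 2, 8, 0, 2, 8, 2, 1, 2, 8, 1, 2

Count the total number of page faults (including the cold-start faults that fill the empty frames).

1 -> miss, frames {1}
2 -> miss, frames {1,2}
8 -> miss, frames {1,2,8}
0 -> miss, evict 1, frames {2,8,0}
2 -> hit
8 -> hit
2 -> hit
1 -> miss, evict 0, frames {2,8,1}
2 -> hit
8 -> hit
1 -> hit
2 -> hit
Page faults: 5.

5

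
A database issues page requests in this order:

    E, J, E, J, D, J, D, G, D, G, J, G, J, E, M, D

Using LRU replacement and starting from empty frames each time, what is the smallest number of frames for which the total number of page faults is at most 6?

4

f=1: 16 faults
f=2: 8 faults
f=3: 7 faults
f=4: 6 faults
f=5: 5 faults
Smallest f with faults ≤ 6 is 4.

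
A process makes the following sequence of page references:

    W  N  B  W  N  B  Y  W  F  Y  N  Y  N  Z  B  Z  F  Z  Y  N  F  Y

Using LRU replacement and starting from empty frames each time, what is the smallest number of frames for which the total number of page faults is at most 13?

3

f=1: 22 faults
f=2: 18 faults
f=3: 13 faults
f=4: 11 faults
f=5: 7 faults
f=6: 6 faults
Smallest f with faults ≤ 13 is 3.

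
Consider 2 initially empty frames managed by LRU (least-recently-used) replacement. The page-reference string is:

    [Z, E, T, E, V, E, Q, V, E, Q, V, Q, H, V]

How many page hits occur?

3

Z → fault, frames (Z)
E → fault, frames (Z E)
T → fault, evict Z, frames (E T)
E → hit
V → fault, evict T, frames (E V)
E → hit
Q → fault, evict V, frames (E Q)
V → fault, evict E, frames (Q V)
E → fault, evict Q, frames (V E)
Q → fault, evict V, frames (E Q)
V → fault, evict E, frames (Q V)
Q → hit
H → fault, evict V, frames (Q H)
V → fault, evict Q, frames (H V)
Hits: 3.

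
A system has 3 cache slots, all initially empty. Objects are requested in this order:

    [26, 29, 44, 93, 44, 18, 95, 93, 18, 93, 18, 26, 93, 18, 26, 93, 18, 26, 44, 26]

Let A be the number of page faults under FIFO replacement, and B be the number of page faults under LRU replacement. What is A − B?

2

Under FIFO: F F F F . F F . . . . F F F . . . . F F → 11 faults.
Under LRU: F F F F . F F F . . . F . . . . . . F . → 9 faults.
A − B = 11 − 9 = 2.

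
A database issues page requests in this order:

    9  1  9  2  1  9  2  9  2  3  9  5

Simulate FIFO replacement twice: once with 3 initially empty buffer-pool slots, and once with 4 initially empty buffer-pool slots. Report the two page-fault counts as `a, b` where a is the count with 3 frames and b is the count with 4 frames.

3 frames: F F . F . . . . . F F F → 6 faults.
4 frames: F F . F . . . . . F . F → 5 faults.
5 < 6: adding a frame reduced faults, as is typical.

6, 5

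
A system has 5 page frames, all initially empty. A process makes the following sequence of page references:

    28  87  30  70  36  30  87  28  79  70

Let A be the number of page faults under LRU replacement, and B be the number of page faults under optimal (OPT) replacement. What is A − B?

Under LRU: F F F F F . . . F F → 7 faults.
Under OPT: F F F F F . . . F . → 6 faults.
A − B = 7 − 6 = 1.

1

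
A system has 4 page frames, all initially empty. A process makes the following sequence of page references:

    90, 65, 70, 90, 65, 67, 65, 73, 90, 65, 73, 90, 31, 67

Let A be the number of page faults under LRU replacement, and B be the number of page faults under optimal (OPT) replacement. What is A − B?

Under LRU: F F F . . F . F . . . . F F → 7 faults.
Under OPT: F F F . . F . F . . . . F . → 6 faults.
A − B = 7 − 6 = 1.

1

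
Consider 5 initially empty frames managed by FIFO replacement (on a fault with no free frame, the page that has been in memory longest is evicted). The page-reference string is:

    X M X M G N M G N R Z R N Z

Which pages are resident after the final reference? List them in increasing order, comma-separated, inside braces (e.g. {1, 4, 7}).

{G, M, N, R, Z}

X: fault, frames [X]
M: fault, frames [X, M]
X: hit
M: hit
G: fault, frames [X, M, G]
N: fault, frames [X, M, G, N]
M: hit
G: hit
N: hit
R: fault, frames [X, M, G, N, R]
Z: fault, evict X, frames [M, G, N, R, Z]
R: hit
N: hit
Z: hit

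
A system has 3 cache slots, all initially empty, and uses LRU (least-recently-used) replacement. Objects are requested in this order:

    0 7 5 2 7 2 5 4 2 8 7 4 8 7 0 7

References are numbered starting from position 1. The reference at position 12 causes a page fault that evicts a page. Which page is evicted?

pos 1: 0 → miss, frames [0]
pos 2: 7 → miss, frames [0, 7]
pos 3: 5 → miss, frames [0, 7, 5]
pos 4: 2 → miss, evict 0, frames [7, 5, 2]
pos 5: 7 → hit
pos 6: 2 → hit
pos 7: 5 → hit
pos 8: 4 → miss, evict 7, frames [2, 5, 4]
pos 9: 2 → hit
pos 10: 8 → miss, evict 5, frames [4, 2, 8]
pos 11: 7 → miss, evict 4, frames [2, 8, 7]
pos 12: 4 → miss, evict 2, frames [8, 7, 4]
At position 12, page 2 is evicted.

2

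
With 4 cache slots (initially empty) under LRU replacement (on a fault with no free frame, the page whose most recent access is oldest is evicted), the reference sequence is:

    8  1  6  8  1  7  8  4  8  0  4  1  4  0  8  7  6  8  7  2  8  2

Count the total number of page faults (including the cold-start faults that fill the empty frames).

8 → fault, frames (8)
1 → fault, frames (8 1)
6 → fault, frames (8 1 6)
8 → hit
1 → hit
7 → fault, frames (6 8 1 7)
8 → hit
4 → fault, evict 6, frames (1 7 8 4)
8 → hit
0 → fault, evict 1, frames (7 4 8 0)
4 → hit
1 → fault, evict 7, frames (8 0 4 1)
4 → hit
0 → hit
8 → hit
7 → fault, evict 1, frames (4 0 8 7)
6 → fault, evict 4, frames (0 8 7 6)
8 → hit
7 → hit
2 → fault, evict 0, frames (6 8 7 2)
8 → hit
2 → hit
Page faults: 10.

10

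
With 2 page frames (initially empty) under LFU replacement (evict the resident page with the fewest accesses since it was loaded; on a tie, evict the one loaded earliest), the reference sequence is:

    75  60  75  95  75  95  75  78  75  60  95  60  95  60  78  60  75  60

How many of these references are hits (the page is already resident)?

7

75 → fault, frames [75]
60 → fault, frames [75, 60]
75 → hit
95 → fault, evict 60, frames [75, 95]
75 → hit
95 → hit
75 → hit
78 → fault, evict 95, frames [75, 78]
75 → hit
60 → fault, evict 78, frames [75, 60]
95 → fault, evict 60, frames [75, 95]
60 → fault, evict 95, frames [75, 60]
95 → fault, evict 60, frames [75, 95]
60 → fault, evict 95, frames [75, 60]
78 → fault, evict 60, frames [75, 78]
60 → fault, evict 78, frames [75, 60]
75 → hit
60 → hit
Hits: 7.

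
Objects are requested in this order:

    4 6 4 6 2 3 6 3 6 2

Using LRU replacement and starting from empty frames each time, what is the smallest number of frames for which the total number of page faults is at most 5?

f=1: 10 faults
f=2: 6 faults
f=3: 4 faults
f=4: 4 faults
Smallest f with faults ≤ 5 is 3.

3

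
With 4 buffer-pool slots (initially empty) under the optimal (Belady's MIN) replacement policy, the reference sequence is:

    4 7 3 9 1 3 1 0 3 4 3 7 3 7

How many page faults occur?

4: miss, frames {4}
7: miss, frames {4,7}
3: miss, frames {4,7,3}
9: miss, frames {4,7,3,9}
1: miss, evict 9, frames {4,7,3,1}
3: hit
1: hit
0: miss, evict 1, frames {4,7,3,0}
3: hit
4: hit
3: hit
7: hit
3: hit
7: hit
Page faults: 6.

6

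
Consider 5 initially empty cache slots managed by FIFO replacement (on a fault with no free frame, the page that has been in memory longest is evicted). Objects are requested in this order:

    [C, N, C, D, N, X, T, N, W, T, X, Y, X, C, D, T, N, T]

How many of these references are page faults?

C: miss, frames {C}
N: miss, frames {C,N}
C: hit
D: miss, frames {C,N,D}
N: hit
X: miss, frames {C,N,D,X}
T: miss, frames {C,N,D,X,T}
N: hit
W: miss, evict C, frames {N,D,X,T,W}
T: hit
X: hit
Y: miss, evict N, frames {D,X,T,W,Y}
X: hit
C: miss, evict D, frames {X,T,W,Y,C}
D: miss, evict X, frames {T,W,Y,C,D}
T: hit
N: miss, evict T, frames {W,Y,C,D,N}
T: miss, evict W, frames {Y,C,D,N,T}
Page faults: 11.

11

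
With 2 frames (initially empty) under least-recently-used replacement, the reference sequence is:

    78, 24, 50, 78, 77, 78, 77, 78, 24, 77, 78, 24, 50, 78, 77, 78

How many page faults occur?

78 -> miss, frames {78}
24 -> miss, frames {78,24}
50 -> miss, evict 78, frames {24,50}
78 -> miss, evict 24, frames {50,78}
77 -> miss, evict 50, frames {78,77}
78 -> hit
77 -> hit
78 -> hit
24 -> miss, evict 77, frames {78,24}
77 -> miss, evict 78, frames {24,77}
78 -> miss, evict 24, frames {77,78}
24 -> miss, evict 77, frames {78,24}
50 -> miss, evict 78, frames {24,50}
78 -> miss, evict 24, frames {50,78}
77 -> miss, evict 50, frames {78,77}
78 -> hit
Page faults: 12.

12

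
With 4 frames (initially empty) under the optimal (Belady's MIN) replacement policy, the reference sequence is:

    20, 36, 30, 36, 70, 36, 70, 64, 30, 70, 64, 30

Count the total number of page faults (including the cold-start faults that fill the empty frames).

5

20: fault, frames (20)
36: fault, frames (20 36)
30: fault, frames (20 36 30)
36: hit
70: fault, frames (20 36 30 70)
36: hit
70: hit
64: fault, evict 36, frames (20 30 70 64)
30: hit
70: hit
64: hit
30: hit
Page faults: 5.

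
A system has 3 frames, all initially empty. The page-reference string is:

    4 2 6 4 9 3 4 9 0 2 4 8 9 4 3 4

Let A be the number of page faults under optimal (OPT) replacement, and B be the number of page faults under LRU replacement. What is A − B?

-2

Under OPT: F F F . F F . . F F . F . . F . → 9 faults.
Under LRU: F F F . F F . . F F F F F . F . → 11 faults.
A − B = 9 − 11 = -2.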